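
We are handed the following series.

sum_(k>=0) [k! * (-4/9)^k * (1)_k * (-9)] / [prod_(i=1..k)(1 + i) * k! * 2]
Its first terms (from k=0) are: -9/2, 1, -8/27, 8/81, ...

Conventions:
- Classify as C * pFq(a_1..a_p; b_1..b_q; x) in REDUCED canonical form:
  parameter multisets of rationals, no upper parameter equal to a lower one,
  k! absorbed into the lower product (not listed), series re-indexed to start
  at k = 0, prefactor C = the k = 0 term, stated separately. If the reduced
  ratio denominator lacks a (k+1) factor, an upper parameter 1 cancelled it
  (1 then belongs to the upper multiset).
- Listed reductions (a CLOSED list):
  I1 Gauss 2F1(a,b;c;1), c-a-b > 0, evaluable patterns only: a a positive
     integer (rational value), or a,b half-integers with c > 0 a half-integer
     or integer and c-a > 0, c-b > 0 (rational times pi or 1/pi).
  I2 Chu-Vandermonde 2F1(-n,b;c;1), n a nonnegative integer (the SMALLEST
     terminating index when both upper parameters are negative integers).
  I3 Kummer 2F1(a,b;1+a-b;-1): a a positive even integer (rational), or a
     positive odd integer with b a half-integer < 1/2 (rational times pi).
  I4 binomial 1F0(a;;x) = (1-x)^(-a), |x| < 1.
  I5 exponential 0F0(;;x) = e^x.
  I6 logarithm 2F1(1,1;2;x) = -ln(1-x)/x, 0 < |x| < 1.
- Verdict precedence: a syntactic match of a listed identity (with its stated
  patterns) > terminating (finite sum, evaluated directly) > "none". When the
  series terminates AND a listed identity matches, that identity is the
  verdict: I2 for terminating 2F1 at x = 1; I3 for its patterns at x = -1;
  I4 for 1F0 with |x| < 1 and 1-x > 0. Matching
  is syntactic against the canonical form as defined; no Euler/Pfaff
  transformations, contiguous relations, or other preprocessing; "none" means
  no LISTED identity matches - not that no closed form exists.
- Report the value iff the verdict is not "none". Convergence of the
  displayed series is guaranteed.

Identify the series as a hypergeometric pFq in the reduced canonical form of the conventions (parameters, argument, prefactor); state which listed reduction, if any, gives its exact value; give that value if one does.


Reduced: x = -4/9, 2F1, upper = {1, 1}, lower = {2}, C = -9/2. Verdict: this is the logarithmic series (I6) (the logarithm: parameters (1,1;2), x = -4/9). Sum: (-81/8) * ln(13/9).

Structural cue: from the first term -9/2: the lower running product (C = -9/2) is a rising factorial.
Ratio: r(k) = (-4/9) * (k+1) (k+1) / [(k+2) (k+1)] ; factor over Q: parameters, x = (-4/9), and C = -9/2.


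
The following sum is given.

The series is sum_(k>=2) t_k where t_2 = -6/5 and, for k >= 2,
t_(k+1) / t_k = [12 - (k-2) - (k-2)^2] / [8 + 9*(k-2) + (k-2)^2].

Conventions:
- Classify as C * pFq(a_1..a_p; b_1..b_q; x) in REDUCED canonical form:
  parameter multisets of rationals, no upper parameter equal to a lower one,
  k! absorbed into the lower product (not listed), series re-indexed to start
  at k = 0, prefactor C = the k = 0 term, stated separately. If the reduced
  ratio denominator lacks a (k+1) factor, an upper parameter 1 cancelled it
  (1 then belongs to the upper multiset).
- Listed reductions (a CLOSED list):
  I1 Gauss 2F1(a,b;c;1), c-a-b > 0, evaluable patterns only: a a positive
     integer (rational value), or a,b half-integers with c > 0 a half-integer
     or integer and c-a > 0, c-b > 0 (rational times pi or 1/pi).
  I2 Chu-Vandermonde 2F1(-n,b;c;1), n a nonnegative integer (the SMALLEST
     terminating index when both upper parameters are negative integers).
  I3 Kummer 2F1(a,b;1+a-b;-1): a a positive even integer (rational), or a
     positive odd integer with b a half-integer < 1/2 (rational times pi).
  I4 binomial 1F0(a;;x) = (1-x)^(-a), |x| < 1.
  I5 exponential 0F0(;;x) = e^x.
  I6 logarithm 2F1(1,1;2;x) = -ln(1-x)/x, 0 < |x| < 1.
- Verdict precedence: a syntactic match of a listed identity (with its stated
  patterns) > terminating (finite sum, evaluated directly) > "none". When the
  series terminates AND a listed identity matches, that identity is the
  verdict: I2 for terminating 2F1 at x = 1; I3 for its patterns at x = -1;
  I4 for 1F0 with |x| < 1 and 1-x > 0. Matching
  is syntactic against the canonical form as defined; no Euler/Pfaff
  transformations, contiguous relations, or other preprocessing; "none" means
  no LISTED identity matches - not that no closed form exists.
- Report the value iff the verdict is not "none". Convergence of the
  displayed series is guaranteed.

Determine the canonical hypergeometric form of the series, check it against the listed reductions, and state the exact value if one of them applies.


Reduced: x = -1, 2F1, upper = {-3, 4}, lower = {8}, C = -6/5. Verdict: Kummer (I3) fires (x = -1; c = 8 equals 1+a-b for upper {-3, 4}: listed pattern). Value: -21/5.

The tell: t_0 = -6/5 here, and factor the ratio over Q (prefactor -6/5): negated roots = parameters.
Ratio: r(k) = (-1) * (k-3) (k+4) / [(k+8) (k+1)] - poly over poly, x = (-1) from leading terms; C = -6/5 at k = 0.


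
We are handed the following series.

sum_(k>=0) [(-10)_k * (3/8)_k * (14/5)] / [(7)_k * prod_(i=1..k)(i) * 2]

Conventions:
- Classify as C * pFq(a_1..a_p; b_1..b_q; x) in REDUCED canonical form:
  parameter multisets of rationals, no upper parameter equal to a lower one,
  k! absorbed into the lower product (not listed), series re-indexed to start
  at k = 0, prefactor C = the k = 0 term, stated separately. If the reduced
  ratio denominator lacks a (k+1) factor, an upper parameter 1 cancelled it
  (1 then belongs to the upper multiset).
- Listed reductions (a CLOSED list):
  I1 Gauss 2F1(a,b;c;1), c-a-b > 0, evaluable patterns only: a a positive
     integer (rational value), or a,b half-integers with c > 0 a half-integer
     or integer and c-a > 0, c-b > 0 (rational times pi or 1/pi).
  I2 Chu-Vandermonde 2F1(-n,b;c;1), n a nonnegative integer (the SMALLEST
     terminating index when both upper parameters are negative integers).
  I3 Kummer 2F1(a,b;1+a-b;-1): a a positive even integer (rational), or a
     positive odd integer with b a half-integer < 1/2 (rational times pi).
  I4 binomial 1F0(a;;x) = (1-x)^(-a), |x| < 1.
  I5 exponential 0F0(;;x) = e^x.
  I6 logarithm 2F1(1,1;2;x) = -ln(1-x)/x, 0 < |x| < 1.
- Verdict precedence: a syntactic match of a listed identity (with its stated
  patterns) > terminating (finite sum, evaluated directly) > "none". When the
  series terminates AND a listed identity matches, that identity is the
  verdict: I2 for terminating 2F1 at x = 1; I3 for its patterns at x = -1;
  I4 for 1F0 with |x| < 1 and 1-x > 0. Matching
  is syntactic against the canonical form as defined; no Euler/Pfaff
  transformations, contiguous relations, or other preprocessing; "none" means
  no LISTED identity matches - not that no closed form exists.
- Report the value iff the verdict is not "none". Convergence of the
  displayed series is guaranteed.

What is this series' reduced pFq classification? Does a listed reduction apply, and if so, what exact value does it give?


The series (x = 1) is 2F1: upper {-10, 3/8}, lower {7}, prefactor 7/5. Verdict: Vandermonde's identity (I2) matches (terminating 2F1 at x = 1 with n = 10, b = 3/8, c = 7). Exact value: 2157059038685/2199023255552.

First insight: with t_0 = 7/5, the product of the first k integers (prefactor 7/5) is k!.
Step ratio: r(k) = 1 * (k-10) (k+3/8) / [(k+7) (k+1)] ; factor over Q: parameters, x = 1, and C = 7/5.


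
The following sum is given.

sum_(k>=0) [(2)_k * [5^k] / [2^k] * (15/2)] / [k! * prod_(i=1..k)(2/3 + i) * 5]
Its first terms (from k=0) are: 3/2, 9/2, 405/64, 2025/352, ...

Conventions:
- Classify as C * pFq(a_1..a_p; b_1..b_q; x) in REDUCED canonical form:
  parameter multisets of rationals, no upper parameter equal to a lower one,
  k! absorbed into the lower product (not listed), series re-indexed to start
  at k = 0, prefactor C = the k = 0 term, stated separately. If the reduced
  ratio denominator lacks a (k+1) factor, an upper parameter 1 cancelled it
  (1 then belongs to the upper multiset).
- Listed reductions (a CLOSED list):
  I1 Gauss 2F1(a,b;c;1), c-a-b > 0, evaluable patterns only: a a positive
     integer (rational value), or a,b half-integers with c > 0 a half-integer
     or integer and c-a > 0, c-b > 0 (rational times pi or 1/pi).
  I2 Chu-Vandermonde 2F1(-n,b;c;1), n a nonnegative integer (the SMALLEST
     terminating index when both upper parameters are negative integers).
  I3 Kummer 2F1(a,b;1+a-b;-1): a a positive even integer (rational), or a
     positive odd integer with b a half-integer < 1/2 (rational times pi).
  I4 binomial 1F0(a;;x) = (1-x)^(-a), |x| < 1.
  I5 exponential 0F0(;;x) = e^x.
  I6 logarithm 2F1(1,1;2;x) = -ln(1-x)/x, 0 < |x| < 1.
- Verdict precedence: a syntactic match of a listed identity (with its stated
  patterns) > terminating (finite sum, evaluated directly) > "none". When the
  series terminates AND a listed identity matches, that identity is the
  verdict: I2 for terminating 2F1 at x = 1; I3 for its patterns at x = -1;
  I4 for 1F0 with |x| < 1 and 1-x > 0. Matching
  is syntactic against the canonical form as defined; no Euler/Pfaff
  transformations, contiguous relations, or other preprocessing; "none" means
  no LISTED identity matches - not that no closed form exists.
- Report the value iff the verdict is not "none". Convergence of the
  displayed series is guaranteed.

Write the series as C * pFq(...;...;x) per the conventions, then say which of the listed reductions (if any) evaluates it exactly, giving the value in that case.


The series (x = 5/2) is 1F1: upper {2}, lower {5/3}, prefactor 3/2. Verdict: none. Every listed pattern misses the 1F1 form at 5/2, upper {2}.

Key observation: t_0 being 3/2, the two geometric factors (C = 3/2, x = 5/2) combine into one argument.
Term ratio: r(k) = (5/2) * (k+2) / [(k+5/3) (k+1)] - rational; roots negated = parameters, x = (5/2), C = 3/2.


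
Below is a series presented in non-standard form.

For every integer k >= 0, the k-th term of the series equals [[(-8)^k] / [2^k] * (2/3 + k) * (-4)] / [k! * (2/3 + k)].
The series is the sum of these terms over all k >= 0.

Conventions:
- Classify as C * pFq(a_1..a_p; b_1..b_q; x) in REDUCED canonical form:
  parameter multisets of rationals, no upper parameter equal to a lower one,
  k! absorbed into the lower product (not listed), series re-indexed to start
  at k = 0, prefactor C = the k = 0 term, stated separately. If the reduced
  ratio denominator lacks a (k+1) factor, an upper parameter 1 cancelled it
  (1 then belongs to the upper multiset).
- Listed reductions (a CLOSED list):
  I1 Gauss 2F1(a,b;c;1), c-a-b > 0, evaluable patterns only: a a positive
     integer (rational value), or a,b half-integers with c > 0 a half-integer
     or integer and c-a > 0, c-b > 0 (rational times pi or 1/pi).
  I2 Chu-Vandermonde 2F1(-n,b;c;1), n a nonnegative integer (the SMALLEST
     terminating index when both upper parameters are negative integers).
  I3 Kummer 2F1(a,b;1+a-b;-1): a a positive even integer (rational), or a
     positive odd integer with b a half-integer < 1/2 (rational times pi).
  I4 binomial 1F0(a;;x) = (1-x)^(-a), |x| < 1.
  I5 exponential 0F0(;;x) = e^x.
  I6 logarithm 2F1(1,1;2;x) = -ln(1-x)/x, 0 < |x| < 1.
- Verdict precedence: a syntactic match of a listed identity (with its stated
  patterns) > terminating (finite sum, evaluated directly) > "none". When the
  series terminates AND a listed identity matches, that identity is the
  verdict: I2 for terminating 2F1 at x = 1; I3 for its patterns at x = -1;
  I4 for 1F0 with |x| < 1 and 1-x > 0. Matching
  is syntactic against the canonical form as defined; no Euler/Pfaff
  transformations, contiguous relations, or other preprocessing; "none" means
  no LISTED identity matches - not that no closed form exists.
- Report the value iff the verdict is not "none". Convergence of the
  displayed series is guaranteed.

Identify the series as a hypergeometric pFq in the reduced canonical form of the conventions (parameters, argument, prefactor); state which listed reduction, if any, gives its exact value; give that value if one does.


Reduced: x = -4, 0F0, upper = {-}, lower = {-}, C = -4. Verdict: the I5 exponential reduction fires (the 0F0 exponential series at x = -4). Hence: (-4) * e^(-4).

Key observation: from the first term -4: the two k-th powers (C = -4, x = -4) combine into one argument.
Term ratio: r(k) = (-4) * 1 / [(k+1)] - poly over poly, x = (-4) from leading terms; C = -4 at k = 0.


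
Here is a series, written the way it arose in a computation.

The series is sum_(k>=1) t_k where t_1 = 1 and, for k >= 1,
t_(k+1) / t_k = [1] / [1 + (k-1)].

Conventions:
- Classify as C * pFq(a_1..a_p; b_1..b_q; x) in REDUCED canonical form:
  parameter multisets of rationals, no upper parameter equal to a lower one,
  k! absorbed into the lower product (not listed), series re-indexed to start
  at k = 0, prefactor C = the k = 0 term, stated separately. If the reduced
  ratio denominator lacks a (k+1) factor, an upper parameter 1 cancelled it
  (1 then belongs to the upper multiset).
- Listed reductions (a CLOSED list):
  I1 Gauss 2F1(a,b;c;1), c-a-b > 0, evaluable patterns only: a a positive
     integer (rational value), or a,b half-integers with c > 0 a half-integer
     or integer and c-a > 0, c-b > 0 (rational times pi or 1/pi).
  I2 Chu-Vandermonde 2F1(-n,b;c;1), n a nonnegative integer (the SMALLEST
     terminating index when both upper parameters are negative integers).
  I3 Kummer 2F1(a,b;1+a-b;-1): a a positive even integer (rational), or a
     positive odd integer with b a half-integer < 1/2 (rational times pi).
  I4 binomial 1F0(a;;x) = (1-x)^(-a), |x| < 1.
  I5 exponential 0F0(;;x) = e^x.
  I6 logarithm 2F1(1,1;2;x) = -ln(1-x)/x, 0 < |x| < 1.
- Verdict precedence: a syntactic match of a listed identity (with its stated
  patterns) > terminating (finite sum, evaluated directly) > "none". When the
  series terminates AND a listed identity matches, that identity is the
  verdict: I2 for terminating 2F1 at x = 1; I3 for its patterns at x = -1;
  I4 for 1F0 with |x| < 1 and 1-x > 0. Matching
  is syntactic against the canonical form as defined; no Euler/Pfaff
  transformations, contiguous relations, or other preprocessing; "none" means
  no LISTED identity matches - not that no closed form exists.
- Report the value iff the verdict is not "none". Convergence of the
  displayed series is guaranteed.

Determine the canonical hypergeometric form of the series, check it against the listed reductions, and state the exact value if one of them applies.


At argument 1: a 0F0 with upper {-}, lower {-}, scaled by C = 1. Verdict: this is the exponential series (I5) (the 0F0 exponential series at x = 1). Sum: e^(1).

Key observation: t_0 being 1, the expanded ratio factors over Q; prefactor 1, roots give parameters.
Term ratio: r(k) = 1 * 1 / [(k+1)] - poly over poly, x = 1 from leading terms; C = 1 at k = 0.


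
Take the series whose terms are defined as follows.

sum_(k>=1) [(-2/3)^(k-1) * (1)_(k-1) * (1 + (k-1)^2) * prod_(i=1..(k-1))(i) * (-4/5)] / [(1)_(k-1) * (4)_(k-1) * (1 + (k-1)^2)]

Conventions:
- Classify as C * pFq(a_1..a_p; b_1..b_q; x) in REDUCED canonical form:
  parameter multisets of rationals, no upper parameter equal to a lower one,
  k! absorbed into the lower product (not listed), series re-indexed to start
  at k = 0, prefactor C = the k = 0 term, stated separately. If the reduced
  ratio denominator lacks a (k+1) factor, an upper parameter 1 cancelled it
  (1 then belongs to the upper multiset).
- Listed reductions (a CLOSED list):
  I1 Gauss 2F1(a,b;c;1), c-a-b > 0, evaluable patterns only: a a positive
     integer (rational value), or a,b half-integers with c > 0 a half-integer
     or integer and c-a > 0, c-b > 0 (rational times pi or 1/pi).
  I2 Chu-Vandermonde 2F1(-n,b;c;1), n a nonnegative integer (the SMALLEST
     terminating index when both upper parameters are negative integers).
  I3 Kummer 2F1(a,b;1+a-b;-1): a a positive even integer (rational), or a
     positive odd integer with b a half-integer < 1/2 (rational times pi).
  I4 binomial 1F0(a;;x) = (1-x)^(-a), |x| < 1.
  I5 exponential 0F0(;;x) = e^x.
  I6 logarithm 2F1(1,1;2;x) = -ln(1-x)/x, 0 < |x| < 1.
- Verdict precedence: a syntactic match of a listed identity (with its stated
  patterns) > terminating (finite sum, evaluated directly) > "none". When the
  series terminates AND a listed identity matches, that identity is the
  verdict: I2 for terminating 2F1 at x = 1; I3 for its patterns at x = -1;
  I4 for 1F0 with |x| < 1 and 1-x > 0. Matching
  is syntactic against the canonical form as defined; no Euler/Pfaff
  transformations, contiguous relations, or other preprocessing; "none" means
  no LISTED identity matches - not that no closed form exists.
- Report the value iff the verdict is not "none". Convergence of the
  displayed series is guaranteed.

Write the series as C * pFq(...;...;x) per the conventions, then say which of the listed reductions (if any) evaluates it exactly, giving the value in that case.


The series (x = -2/3) is 2F1: upper {1, 1}, lower {4}, prefactor -4/5. Verdict: no listed reduction: x = -2/3 and upper {1, 1} fail every I1-I6 pattern.

Key observation: from the first term -4/5: k^2 + 1 divides numerator and denominator alike; C = -4/5, x = -2/3 after cancelling.
Adjacent-term ratio: r(k) = (-2/3) * (k+1) (k+1) / [(k+4) (k+1)] - poly over poly, x = (-2/3) from leading terms; C = -4/5 at k = 0.


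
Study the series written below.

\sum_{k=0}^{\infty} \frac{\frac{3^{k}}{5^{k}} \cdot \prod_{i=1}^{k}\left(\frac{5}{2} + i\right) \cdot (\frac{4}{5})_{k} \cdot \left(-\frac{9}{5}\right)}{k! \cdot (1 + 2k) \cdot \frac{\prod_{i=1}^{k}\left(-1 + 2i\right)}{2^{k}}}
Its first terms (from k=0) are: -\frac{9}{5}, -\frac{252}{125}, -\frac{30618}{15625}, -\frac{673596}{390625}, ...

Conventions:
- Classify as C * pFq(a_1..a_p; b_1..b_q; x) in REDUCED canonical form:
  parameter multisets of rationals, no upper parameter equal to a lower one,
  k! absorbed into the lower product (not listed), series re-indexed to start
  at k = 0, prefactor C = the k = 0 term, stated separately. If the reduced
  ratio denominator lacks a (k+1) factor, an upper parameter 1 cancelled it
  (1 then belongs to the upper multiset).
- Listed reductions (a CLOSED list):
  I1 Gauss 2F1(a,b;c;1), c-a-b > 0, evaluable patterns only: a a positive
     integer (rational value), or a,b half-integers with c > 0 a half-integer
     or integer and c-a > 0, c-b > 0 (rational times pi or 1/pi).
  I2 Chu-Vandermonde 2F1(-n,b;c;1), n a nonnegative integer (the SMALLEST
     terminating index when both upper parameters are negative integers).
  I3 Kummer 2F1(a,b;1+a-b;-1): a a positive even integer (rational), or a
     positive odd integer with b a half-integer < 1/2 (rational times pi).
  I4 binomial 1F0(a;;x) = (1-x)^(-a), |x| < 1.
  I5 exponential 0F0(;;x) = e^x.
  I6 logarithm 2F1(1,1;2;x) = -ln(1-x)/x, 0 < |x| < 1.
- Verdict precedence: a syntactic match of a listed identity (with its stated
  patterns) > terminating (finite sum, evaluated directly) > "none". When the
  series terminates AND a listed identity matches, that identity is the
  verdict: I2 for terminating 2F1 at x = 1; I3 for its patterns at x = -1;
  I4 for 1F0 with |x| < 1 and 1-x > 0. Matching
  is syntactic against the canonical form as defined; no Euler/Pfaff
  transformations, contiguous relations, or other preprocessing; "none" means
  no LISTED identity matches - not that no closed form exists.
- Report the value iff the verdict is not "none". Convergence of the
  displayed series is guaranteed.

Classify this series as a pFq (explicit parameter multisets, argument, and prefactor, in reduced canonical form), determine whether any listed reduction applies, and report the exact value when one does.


The series (x = \frac{3}{5}) is 2F1: upper {\frac{4}{5}, \frac{7}{2}}, lower {\frac{3}{2}}, prefactor -\frac{9}{5}. Verdict: none. No listed pattern accepts 2F1(\frac{4}{5}, \frac{7}{2}; \frac{3}{2}; \frac{3}{5}).

Structural cue: with t_0 = -\frac{9}{5}, the two geometric factors (prefactor -9/5) combine into one argument.
Step ratio: r(k) = \frac{3}{5} * (k+\frac{4}{5}) (k+\frac{7}{2}) / [(k+\frac{3}{2}) (k+1)] - rational in k. x = \frac{3}{5}; t_0 = -\frac{9}{5}; negate the roots.


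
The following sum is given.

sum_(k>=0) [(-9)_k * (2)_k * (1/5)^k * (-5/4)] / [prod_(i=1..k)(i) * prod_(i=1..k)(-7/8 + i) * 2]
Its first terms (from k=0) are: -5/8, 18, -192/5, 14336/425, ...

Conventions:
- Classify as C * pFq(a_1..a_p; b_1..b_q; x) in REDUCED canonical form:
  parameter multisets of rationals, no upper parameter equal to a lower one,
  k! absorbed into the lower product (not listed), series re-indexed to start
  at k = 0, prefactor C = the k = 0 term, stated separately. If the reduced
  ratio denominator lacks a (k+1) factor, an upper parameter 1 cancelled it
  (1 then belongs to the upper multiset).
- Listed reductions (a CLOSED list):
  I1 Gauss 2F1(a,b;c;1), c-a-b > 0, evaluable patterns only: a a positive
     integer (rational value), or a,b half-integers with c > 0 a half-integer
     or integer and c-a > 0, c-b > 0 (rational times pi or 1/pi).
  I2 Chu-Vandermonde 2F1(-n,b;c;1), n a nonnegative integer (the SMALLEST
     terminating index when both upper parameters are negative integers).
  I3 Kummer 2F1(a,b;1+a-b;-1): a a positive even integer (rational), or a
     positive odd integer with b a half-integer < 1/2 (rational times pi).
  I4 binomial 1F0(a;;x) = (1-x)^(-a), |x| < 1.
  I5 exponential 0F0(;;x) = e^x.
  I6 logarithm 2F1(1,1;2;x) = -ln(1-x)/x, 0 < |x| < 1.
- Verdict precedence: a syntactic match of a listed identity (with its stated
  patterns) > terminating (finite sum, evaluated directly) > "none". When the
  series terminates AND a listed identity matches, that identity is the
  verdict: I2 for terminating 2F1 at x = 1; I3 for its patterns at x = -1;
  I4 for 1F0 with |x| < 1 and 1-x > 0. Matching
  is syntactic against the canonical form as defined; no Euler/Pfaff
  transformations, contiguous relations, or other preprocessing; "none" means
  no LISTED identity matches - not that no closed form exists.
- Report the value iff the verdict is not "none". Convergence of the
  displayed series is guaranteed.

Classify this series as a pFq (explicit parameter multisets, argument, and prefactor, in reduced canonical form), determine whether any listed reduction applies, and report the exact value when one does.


Prefactor -5/8, argument 1/5: 2F1 with upper {-9, 2} over lower {1/8}. Verdict: terminating - the sum ends at index 9 because -9 is a negative integer; exact evaluation follows. Its exact value is 94873812845013/207128796875000.

Key step: with t_0 = -5/8, the constant factors (C = -5/8) combine into one prefactor.
Step ratio: r(k) = (1/5) * (k-9) (k+2) / [(k+1/8) (k+1)] - rational in k, leading ratio (1/5); with t_0 = -5/8, classification follows.


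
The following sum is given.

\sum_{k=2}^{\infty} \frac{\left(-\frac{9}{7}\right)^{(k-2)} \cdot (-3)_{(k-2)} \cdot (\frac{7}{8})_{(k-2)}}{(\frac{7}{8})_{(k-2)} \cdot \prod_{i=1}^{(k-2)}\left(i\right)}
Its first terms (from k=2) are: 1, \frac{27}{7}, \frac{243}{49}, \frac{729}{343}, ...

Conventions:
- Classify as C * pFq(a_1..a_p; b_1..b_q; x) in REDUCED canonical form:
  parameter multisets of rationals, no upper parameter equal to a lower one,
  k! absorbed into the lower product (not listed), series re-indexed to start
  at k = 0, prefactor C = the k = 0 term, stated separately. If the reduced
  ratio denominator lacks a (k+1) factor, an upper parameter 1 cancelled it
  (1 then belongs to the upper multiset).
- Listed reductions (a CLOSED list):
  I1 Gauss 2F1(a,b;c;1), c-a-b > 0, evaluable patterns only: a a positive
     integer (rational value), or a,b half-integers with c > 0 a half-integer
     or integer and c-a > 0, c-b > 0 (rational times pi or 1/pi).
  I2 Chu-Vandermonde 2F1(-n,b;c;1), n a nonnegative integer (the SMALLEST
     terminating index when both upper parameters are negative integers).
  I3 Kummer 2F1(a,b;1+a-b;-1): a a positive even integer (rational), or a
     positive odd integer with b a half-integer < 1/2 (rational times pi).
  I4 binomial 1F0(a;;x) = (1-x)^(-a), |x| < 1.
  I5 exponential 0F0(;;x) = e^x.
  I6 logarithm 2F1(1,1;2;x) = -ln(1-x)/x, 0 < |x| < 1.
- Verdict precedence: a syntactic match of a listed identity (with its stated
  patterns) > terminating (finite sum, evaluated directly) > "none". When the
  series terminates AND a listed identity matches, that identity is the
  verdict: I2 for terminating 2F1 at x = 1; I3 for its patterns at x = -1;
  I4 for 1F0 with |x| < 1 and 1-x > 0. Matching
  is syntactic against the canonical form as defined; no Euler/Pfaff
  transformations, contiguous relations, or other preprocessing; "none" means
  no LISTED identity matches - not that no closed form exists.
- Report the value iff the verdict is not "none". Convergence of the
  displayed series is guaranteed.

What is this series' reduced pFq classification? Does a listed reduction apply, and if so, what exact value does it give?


Classification (C = 1): 1F0 with upper {-3}, lower {-}, argument x = -\frac{9}{7}. Verdict: terminating (-3 upstairs). 4 nonzero terms in all; added directly. Hence: \frac{4096}{343}.

Structural cue: x = -\frac{9}{7} and the product of the first k integers (prefactor 1) is k!.
Step ratio: r(k) = -\frac{9}{7} * (k-3) / [(k+1)] - rational in k. x = -\frac{9}{7}; t_0 = 1; negate the roots.


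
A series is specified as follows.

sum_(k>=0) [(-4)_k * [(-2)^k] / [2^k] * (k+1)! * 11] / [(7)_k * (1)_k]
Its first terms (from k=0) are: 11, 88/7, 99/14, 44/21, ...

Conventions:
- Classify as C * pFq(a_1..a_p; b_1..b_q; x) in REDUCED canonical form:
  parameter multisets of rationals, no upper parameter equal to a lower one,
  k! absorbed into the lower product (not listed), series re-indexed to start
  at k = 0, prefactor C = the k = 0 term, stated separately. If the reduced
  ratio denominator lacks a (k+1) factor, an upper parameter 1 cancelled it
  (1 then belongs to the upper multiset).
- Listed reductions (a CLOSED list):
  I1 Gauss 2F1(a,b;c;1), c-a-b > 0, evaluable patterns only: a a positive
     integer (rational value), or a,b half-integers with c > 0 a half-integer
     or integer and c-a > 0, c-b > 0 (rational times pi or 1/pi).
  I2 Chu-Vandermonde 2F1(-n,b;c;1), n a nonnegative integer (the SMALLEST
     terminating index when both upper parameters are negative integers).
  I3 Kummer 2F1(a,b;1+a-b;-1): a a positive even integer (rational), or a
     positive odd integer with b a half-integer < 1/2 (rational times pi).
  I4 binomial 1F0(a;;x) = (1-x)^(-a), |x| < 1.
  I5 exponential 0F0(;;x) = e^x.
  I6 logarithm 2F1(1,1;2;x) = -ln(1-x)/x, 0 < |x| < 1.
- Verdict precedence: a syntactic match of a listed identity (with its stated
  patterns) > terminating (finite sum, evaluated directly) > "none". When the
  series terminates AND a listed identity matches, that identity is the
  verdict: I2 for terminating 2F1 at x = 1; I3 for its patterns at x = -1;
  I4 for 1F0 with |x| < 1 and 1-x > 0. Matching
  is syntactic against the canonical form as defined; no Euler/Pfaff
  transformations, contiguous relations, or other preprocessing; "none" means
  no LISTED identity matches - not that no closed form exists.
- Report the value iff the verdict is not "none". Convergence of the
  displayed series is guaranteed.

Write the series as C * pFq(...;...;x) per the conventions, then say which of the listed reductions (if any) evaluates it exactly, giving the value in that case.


This is 11 * 2F1(-4, 2; 7; -1) in reduced canonical form. Verdict at x = -1: Kummer (I3) matches (x = -1; c = 7 equals 1+a-b for upper {-4, 2}: listed pattern). Exact value: 33.

Key step: t_0 = 11 here, and (1)_k (C = 11) is k! itself.
Term ratio: r(k) = (-1) * (k-4) (k+2) / [(k+7) (k+1)] ; factor over Q: parameters, x = (-1), and C = 11.


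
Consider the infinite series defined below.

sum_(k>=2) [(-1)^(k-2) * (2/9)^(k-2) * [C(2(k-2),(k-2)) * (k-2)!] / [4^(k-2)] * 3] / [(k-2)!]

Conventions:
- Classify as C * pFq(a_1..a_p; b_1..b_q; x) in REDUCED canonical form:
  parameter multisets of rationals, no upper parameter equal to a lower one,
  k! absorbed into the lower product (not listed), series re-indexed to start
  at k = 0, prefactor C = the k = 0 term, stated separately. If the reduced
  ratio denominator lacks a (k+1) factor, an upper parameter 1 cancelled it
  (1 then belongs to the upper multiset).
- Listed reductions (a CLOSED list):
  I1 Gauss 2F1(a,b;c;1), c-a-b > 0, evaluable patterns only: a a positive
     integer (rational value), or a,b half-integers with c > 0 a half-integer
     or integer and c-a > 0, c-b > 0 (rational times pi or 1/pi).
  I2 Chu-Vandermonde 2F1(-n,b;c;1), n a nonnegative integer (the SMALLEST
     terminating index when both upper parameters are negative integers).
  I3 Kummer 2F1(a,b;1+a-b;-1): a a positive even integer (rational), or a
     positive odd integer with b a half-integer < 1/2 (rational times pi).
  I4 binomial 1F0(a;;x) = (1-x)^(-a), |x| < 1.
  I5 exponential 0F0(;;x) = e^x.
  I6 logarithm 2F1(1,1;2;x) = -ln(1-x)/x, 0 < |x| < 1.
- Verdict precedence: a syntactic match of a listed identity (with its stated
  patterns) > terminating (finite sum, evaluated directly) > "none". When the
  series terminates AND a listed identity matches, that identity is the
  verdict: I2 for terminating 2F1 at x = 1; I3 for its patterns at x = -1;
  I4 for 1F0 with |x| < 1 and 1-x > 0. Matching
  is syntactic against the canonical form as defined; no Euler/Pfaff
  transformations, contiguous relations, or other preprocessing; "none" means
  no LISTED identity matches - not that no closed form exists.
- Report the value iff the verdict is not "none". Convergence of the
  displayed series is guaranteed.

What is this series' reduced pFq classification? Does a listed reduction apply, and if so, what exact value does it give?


Reduced: x = -2/9, 1F0, upper = {1/2}, lower = {-}, C = 3. Verdict: binomial (I4) matches (the 1F0 binomial series: exponent -1/2, x = -2/9). Its exact value is 3 * (11/9)^(-1/2).

Key step: from the first term 3: C(2k,k) (C = 3) equals 4^k (1/2)_k / k!.
Adjacent-term ratio: r(k) = (-2/9) * (k+1/2) / [(k+1)] - poly over poly, x = (-2/9) from leading terms; C = 3 at k = 0.


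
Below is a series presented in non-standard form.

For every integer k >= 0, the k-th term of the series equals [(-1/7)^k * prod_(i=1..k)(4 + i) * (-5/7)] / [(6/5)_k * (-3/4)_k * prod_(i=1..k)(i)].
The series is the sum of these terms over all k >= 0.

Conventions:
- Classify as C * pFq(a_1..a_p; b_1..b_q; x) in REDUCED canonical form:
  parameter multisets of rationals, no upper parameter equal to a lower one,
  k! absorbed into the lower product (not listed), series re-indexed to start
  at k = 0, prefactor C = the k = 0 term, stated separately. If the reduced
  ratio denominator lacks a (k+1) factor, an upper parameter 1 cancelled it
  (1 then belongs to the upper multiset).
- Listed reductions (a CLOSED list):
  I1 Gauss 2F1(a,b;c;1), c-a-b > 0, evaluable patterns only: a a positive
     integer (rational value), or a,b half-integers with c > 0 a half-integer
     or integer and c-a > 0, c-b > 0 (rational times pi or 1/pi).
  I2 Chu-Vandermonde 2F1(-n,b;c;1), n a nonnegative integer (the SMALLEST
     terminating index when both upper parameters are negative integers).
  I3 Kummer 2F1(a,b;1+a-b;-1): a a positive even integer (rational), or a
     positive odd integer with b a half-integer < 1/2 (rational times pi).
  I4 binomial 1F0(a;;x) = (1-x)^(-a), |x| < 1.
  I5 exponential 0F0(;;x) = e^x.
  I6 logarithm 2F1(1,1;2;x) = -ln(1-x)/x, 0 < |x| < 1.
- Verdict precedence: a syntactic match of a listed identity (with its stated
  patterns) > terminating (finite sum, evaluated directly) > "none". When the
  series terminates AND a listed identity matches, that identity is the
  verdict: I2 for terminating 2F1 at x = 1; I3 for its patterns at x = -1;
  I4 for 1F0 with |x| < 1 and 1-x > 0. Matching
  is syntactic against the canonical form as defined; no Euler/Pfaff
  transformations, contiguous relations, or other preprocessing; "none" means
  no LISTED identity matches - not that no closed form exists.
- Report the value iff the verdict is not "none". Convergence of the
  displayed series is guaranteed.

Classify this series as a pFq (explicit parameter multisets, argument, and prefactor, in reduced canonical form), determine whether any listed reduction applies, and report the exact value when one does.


Key step: with t_0 = -5/7, the running product (C = -5/7) telescopes to a rising factorial.
Consecutive-term ratio: r(k) = (-1/7) * (k+5) / [(k-3/4) (k+6/5) (k+1)] ; factor over Q: parameters, x = (-1/7), and C = -5/7.

x = -1/7 here; the reduced form reads 1F2, upper {5}, lower {-3/4, 6/5}, C = -5/7. Verdict: none - this 1F2 at x = -1/7 matches no listed pattern, and upper {5} holds no stopper.


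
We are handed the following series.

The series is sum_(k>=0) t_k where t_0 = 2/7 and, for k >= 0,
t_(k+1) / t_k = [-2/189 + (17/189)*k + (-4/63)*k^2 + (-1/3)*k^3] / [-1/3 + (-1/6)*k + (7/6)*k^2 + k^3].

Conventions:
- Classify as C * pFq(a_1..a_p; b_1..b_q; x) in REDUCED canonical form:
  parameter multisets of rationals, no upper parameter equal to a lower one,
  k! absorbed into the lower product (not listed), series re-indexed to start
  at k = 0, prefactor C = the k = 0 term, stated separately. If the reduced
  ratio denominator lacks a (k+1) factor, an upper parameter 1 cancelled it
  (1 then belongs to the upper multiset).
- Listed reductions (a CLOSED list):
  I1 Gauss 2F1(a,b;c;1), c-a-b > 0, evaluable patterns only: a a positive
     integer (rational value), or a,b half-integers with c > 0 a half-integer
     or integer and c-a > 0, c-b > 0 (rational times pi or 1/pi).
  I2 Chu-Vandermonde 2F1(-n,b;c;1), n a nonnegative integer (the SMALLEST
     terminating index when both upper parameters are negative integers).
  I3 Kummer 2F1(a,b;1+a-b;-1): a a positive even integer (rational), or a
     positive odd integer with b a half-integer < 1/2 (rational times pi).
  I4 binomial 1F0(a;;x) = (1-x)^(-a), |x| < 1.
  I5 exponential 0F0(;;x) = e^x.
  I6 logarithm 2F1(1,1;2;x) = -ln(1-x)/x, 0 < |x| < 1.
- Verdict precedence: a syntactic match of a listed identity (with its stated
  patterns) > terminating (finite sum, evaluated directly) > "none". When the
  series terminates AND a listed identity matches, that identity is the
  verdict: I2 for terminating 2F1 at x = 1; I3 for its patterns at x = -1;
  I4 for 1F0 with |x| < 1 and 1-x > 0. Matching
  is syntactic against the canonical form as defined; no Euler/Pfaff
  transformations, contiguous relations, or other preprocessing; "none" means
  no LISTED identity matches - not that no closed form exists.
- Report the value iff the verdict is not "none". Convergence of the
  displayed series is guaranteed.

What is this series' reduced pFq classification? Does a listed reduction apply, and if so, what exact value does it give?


Canonical form: C = 2/7 times 2F1 with upper {-1/3, -1/7}, lower {-1/2}, x = -1/3. Verdict: none here - no I1-I6 shape fits x = -1/3 with lower {-1/2}.

Structural cue: t_0 = 2/7 here, and the ratio is unreduced: k + 2/3 divides both sides (C = 2/7, x = -1/3).
Adjacent-term ratio: r(k) = (-1/3) * (k-1/3) (k-1/7) / [(k-1/2) (k+1)] - poly over poly, x = (-1/3) from leading terms; C = 2/7 at k = 0.


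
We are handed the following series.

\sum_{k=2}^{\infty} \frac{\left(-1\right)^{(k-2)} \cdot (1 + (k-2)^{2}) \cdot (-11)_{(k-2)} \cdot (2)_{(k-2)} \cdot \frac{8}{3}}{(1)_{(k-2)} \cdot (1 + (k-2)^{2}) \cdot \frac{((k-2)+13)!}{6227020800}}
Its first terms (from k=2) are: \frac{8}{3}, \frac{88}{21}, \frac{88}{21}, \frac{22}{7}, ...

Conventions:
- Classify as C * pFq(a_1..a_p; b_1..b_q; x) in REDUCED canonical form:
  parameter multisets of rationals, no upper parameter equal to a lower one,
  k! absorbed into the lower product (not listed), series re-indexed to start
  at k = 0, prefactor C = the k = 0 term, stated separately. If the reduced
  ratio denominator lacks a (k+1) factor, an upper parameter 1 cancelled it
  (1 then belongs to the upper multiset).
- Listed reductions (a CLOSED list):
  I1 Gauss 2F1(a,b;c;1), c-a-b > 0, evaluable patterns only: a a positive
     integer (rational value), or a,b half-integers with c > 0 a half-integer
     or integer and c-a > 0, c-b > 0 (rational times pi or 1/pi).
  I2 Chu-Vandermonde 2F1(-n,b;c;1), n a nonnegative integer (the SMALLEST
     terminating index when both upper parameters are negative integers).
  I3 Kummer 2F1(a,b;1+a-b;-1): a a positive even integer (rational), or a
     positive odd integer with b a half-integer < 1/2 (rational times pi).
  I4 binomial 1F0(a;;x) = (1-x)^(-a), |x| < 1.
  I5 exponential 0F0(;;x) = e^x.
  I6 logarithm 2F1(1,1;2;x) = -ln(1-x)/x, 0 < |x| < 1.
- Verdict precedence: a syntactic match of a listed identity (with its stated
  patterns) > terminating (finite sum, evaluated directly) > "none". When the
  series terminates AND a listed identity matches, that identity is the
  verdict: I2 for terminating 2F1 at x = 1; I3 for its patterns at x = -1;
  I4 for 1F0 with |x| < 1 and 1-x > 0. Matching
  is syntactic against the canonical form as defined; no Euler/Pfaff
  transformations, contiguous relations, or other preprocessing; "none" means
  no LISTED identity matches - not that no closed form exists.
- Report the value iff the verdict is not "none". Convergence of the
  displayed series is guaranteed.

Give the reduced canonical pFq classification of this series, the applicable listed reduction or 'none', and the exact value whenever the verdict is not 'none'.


The tell: from the first term \frac{8}{3}: (1)_k (C = 8/3) is k! itself.
Adjacent-term ratio: r(k) = -1 * (k-11) (k+2) / [(k+14) (k+1)] ; factor over Q: parameters, x = -1, and C = \frac{8}{3}.

At argument -1: a 2F1 with upper {-11, 2}, lower {14}, scaled by C = \frac{8}{3}. Verdict: the Kummer evaluation I3 matches (x = -1; c = 14 equals 1+a-b for upper {-11, 2}: listed pattern). Its exact value is \frac{52}{3}.


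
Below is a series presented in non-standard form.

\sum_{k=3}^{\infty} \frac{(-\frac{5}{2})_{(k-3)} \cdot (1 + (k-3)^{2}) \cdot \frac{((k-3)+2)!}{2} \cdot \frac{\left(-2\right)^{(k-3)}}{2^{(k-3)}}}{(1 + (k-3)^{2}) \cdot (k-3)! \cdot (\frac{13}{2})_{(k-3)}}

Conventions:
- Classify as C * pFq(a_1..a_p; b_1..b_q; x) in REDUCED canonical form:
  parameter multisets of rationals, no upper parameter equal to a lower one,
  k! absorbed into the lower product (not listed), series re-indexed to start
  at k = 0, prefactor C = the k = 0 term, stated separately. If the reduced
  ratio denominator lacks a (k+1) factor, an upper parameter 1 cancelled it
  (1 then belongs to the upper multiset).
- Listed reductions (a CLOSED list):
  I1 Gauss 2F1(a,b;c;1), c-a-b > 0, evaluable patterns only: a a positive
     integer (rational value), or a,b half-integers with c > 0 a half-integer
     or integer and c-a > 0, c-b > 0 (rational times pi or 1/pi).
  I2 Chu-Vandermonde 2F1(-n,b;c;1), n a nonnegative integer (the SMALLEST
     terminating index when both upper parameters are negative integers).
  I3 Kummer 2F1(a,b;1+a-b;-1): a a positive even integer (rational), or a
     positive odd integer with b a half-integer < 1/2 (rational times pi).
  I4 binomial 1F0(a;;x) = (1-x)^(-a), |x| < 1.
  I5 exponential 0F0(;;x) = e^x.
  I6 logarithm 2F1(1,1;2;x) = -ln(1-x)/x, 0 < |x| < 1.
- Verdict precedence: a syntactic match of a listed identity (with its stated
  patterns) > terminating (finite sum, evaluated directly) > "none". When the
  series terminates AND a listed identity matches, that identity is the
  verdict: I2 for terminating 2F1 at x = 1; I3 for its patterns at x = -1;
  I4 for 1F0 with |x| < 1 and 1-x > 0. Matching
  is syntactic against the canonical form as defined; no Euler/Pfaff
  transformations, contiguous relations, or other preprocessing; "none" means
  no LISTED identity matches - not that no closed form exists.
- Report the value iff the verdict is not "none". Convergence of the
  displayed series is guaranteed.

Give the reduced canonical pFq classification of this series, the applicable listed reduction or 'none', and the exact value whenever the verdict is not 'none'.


Canonical form: C = 1 times 2F1 with upper {-\frac{5}{2}, 3}, lower {\frac{13}{2}}, x = -1. Verdict: Kummer's theorem (I3) matches (x = -1; c = \frac{13}{2} equals 1+a-b for upper {-\frac{5}{2}, 3}: listed pattern). Sum: \frac{3465}{4096} \cdot \pi.

Key observation: t_0 = 1 here, and k^2 + 1 divides numerator and denominator alike; C = 1, x = -1 after cancelling.
Term ratio: r(k) = -1 * (k-\frac{5}{2}) (k+3) / [(k+\frac{13}{2}) (k+1)] - rational in k, leading ratio -1; with t_0 = 1, classification follows.
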